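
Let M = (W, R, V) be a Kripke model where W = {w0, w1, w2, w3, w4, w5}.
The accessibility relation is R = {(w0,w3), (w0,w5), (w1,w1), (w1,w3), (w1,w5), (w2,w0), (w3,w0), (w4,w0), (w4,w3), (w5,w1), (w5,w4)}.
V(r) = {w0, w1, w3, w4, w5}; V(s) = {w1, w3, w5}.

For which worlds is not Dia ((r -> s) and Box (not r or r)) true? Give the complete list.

Recall that Box ψ holds at a world iff ψ holds at every accessible world, and Dia ψ holds iff ψ holds at some accessible world.
Let φ = not Dia ((r -> s) and Box (not r or r)). Evaluate φ at each world:
  w0 (successors {w3, w5}): φ is false.
  w1 (successors {w1, w3, w5}): φ is false.
  w2 (successors {w0}): φ is true.
  w3 (successors {w0}): φ is true.
  w4 (successors {w0, w3}): φ is false.
  w5 (successors {w1, w4}): φ is false.
For instance, at w5:
  At w5: Dia ((r -> s) and Box (not r or r)) is true, so not Dia ((r -> s) and Box (not r or r)) is false.
    At w5: Dia ((r -> s) and Box (not r or r)) requires (r -> s) and Box (not r or r) at some successor in {w1, w4}.
      (r -> s) and Box (not r or r) holds at w1, so Dia ((r -> s) and Box (not r or r)) is true at w5.
Satisfying worlds: {w2, w3}

w2, w3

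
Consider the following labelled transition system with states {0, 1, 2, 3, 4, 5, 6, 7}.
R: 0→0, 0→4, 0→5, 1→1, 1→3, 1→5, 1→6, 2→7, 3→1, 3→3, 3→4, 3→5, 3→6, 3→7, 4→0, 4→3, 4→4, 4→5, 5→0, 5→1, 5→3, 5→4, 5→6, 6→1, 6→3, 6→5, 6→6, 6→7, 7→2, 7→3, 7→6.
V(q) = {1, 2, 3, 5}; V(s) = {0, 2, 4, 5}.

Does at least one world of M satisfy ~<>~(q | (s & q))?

No

Let φ = ~<>~(q | (s & q)). Evaluate φ at each world:
  0 (successors {0, 4, 5}): φ is false.
  1 (successors {1, 3, 5, 6}): φ is false.
  2 (successors {7}): φ is false.
  3 (successors {1, 3, 4, 5, 6, 7}): φ is false.
  4 (successors {0, 3, 4, 5}): φ is false.
  5 (successors {0, 1, 3, 4, 6}): φ is false.
  6 (successors {1, 3, 5, 6, 7}): φ is false.
  7 (successors {2, 3, 6}): φ is false.
For instance, at 0:
  At 0: <>~(q | (s & q)) is true, so ~<>~(q | (s & q)) is false.
    At 0: <>~(q | (s & q)) requires ~(q | (s & q)) at some successor in {0, 4, 5}.
      ~(q | (s & q)) holds at 0, so <>~(q | (s & q)) is true at 0.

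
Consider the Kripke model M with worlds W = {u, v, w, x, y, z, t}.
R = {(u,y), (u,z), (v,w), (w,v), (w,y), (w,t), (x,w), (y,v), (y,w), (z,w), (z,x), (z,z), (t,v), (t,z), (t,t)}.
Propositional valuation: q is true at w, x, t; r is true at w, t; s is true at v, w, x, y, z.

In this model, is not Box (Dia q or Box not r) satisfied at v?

At v: Box (Dia q or Box not r) is true, so not Box (Dia q or Box not r) is false.
  At v: Box (Dia q or Box not r) requires Dia q or Box not r at every successor {w}.
      At w: Dia q is true, Box not r is false, so Dia q or Box not r is true.
  So Box (Dia q or Box not r) is true at v.

No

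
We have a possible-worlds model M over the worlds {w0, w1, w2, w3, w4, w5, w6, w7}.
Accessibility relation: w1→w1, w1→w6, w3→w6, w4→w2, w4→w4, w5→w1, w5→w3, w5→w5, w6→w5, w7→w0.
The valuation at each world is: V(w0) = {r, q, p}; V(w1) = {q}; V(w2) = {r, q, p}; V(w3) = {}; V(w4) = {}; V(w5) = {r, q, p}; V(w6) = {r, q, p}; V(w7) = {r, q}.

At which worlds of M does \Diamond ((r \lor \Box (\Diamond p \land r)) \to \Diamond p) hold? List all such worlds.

w1, w3, w4, w5, w6

Let φ = \Diamond ((r \lor \Box (\Diamond p \land r)) \to \Diamond p). Evaluate φ at each world:
  w0 (successors ∅): φ is false.
  w1 (successors {w1, w6}): φ is true.
  w2 (successors ∅): φ is false.
  w3 (successors {w6}): φ is true.
  w4 (successors {w2, w4}): φ is true.
  w5 (successors {w1, w3, w5}): φ is true.
  w6 (successors {w5}): φ is true.
  w7 (successors {w0}): φ is false.
For instance, at w1:
  At w1: \Diamond ((r \lor \Box (\Diamond p \land r)) \to \Diamond p) requires (r \lor \Box (\Diamond p \land r)) \to \Diamond p at some successor in {w1, w6}.
    (r \lor \Box (\Diamond p \land r)) \to \Diamond p holds at w1, so \Diamond ((r \lor \Box (\Diamond p \land r)) \to \Diamond p) is true at w1.
      At w1: r \lor \Box (\Diamond p \land r) is false, \Diamond p is true, so (r \lor \Box (\Diamond p \land r)) \to \Diamond p is true.
Satisfying worlds: {w1, w3, w4, w5, w6}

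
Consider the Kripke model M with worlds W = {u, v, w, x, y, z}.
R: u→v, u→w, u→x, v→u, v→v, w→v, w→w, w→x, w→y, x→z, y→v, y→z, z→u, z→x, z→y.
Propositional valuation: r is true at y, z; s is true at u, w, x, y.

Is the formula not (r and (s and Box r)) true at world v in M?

Yes

At v: r and (s and Box r) is false, so not (r and (s and Box r)) is true.
  At v: r is false, s and Box r is false, so r and (s and Box r) is false.
    At v: s is false, Box r is false, so s and Box r is false.
      At v: Box r requires r at every successor {u, v}.
        r fails at u, so Box r is false at v.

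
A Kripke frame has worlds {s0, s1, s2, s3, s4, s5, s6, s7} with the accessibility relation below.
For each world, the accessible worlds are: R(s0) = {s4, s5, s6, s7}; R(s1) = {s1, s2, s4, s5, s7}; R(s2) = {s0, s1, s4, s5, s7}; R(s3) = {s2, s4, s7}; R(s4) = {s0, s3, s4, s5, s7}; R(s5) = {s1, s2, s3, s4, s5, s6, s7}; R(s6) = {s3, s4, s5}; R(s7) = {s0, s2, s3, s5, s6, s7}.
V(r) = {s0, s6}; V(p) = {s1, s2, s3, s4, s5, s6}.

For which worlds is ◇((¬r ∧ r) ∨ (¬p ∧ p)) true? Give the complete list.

none

Let φ = ◇((¬r ∧ r) ∨ (¬p ∧ p)). Evaluate φ at each world:
  s0 (successors {s4, s5, s6, s7}): φ is false.
  s1 (successors {s1, s2, s4, s5, s7}): φ is false.
  s2 (successors {s0, s1, s4, s5, s7}): φ is false.
  s3 (successors {s2, s4, s7}): φ is false.
  s4 (successors {s0, s3, s4, s5, s7}): φ is false.
  s5 (successors {s1, s2, s3, s4, s5, s6, s7}): φ is false.
  s6 (successors {s3, s4, s5}): φ is false.
  s7 (successors {s0, s2, s3, s5, s6, s7}): φ is false.
For instance, at s5:
  At s5: ◇((¬r ∧ r) ∨ (¬p ∧ p)) requires (¬r ∧ r) ∨ (¬p ∧ p) at some successor in {s1, s2, s3, s4, s5, s6, s7}.
    At s1: (¬r ∧ r) ∨ (¬p ∧ p) is false.
    At s2: (¬r ∧ r) ∨ (¬p ∧ p) is false.
    At s3: (¬r ∧ r) ∨ (¬p ∧ p) is false.
    At s4: (¬r ∧ r) ∨ (¬p ∧ p) is false.
    At s5: (¬r ∧ r) ∨ (¬p ∧ p) is false.
    At s6: (¬r ∧ r) ∨ (¬p ∧ p) is false.
    At s7: (¬r ∧ r) ∨ (¬p ∧ p) is false.
  So ◇((¬r ∧ r) ∨ (¬p ∧ p)) is false at s5.
Satisfying worlds: none.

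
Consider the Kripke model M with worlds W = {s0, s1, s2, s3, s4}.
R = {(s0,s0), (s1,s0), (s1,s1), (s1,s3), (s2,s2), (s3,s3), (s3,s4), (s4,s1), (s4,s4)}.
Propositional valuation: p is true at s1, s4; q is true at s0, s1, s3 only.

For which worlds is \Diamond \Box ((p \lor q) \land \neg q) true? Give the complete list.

Let φ = \Diamond \Box ((p \lor q) \land \neg q). Evaluate φ at each world:
  s0 (successors {s0}): φ is false.
  s1 (successors {s0, s1, s3}): φ is false.
  s2 (successors {s2}): φ is false.
  s3 (successors {s3, s4}): φ is false.
  s4 (successors {s1, s4}): φ is false.
For instance, at s3:
  At s3: \Diamond \Box ((p \lor q) \land \neg q) requires \Box ((p \lor q) \land \neg q) at some successor in {s3, s4}.
    At s3: \Box ((p \lor q) \land \neg q) is false.
    At s4: \Box ((p \lor q) \land \neg q) is false.
  So \Diamond \Box ((p \lor q) \land \neg q) is false at s3.
Satisfying worlds: none.

none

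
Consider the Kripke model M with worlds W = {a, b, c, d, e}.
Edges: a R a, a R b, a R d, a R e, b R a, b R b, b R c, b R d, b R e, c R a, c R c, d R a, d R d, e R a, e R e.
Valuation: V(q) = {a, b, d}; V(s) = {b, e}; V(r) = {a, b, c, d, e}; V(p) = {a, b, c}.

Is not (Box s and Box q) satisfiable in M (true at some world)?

Yes

Recall that Box ψ holds at a world iff ψ holds at every accessible world, and Dia ψ holds iff ψ holds at some accessible world.
Let φ = not (Box s and Box q). Evaluate φ at each world:
  a (successors {a, b, d, e}): φ is true.
  b (successors {a, b, c, d, e}): φ is true.
  c (successors {a, c}): φ is true.
  d (successors {a, d}): φ is true.
  e (successors {a, e}): φ is true.
Detail at a (witness):
  At a: Box s and Box q is false, so not (Box s and Box q) is true.
    At a: Box s is false, Box q is false, so Box s and Box q is false.
      At a: Box s requires s at every successor {a, b, d, e}.
        s fails at a, so Box s is false at a.
      At a: Box q requires q at every successor {a, b, d, e}.
        q fails at e, so Box q is false at a.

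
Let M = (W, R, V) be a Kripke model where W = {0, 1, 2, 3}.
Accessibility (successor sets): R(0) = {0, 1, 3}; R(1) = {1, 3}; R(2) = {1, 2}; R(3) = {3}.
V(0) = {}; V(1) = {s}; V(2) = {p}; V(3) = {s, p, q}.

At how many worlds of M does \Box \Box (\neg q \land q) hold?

0

Let φ = \Box \Box (\neg q \land q). Evaluate φ at each world:
  0 (successors {0, 1, 3}): φ is false.
  1 (successors {1, 3}): φ is false.
  2 (successors {1, 2}): φ is false.
  3 (successors {3}): φ is false.
For instance, at 1:
  At 1: \Box \Box (\neg q \land q) requires \Box (\neg q \land q) at every successor {1, 3}.
    \Box (\neg q \land q) fails at 1, so \Box \Box (\neg q \land q) is false at 1.
      At 1: \Box (\neg q \land q) requires \neg q \land q at every successor {1, 3}.
        \neg q \land q fails at 1, so \Box (\neg q \land q) is false at 1.
Satisfying worlds: none.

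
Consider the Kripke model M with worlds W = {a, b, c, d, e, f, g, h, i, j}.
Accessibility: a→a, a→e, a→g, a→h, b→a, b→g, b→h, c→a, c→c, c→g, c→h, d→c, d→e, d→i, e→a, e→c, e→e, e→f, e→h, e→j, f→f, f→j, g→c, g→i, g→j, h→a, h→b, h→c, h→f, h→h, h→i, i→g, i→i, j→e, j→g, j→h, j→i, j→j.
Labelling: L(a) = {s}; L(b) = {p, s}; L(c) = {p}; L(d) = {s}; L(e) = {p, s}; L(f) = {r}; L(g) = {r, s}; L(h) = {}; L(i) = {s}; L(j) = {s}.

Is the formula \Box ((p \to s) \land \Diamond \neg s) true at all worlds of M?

No

Recall that \Box ψ holds at a world iff ψ holds at every accessible world, and \Diamond ψ holds iff ψ holds at some accessible world.
Let φ = \Box ((p \to s) \land \Diamond \neg s). Evaluate φ at each world:
  a (successors {a, e, g, h}): φ is true.
  b (successors {a, g, h}): φ is true.
  c (successors {a, c, g, h}): φ is false.
  d (successors {c, e, i}): φ is false.
  e (successors {a, c, e, f, h, j}): φ is false.
  f (successors {f, j}): φ is true.
  g (successors {c, i, j}): φ is false.
  h (successors {a, b, c, f, h, i}): φ is false.
  i (successors {g, i}): φ is false.
  j (successors {e, g, h, i, j}): φ is false.
Detail at c (counterexample):
  At c: \Box ((p \to s) \land \Diamond \neg s) requires (p \to s) \land \Diamond \neg s at every successor {a, c, g, h}.
    (p \to s) \land \Diamond \neg s fails at c, so \Box ((p \to s) \land \Diamond \neg s) is false at c.
      At c: p \to s is false, \Diamond \neg s is true, so (p \to s) \land \Diamond \neg s is false.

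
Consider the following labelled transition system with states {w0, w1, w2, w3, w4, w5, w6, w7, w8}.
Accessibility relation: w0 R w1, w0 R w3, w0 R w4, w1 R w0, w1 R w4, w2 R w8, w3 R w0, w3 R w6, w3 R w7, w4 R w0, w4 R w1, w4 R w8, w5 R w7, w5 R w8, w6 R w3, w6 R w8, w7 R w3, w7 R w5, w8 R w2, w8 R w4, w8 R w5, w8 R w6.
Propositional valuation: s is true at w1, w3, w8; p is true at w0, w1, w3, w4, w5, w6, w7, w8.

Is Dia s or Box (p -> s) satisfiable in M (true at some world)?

Let φ = Dia s or Box (p -> s). Evaluate φ at each world:
  w0 (successors {w1, w3, w4}): φ is true.
  w1 (successors {w0, w4}): φ is false.
  w2 (successors {w8}): φ is true.
  w3 (successors {w0, w6, w7}): φ is false.
  w4 (successors {w0, w1, w8}): φ is true.
  w5 (successors {w7, w8}): φ is true.
  w6 (successors {w3, w8}): φ is true.
  w7 (successors {w3, w5}): φ is true.
  w8 (successors {w2, w4, w5, w6}): φ is false.
Detail at w0 (witness):
  At w0: Dia s is true, Box (p -> s) is false, so Dia s or Box (p -> s) is true.
    At w0: Dia s requires s at some successor in {w1, w3, w4}.
      s holds at w1, so Dia s is true at w0.
    At w0: Box (p -> s) requires p -> s at every successor {w1, w3, w4}.
      p -> s fails at w4, so Box (p -> s) is false at w0.

Yes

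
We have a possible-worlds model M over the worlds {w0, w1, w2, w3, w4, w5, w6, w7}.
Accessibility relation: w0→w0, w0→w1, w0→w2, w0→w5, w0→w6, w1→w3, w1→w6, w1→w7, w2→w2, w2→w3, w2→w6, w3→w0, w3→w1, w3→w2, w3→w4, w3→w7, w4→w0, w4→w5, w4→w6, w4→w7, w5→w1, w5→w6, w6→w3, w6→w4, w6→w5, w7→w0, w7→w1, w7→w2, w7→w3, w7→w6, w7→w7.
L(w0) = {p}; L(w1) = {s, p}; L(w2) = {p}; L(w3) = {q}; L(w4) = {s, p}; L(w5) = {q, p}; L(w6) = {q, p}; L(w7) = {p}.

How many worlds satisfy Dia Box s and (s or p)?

0

Let φ = Dia Box s and (s or p). Evaluate φ at each world:
  w0 (successors {w0, w1, w2, w5, w6}): φ is false.
  w1 (successors {w3, w6, w7}): φ is false.
  w2 (successors {w2, w3, w6}): φ is false.
  w3 (successors {w0, w1, w2, w4, w7}): φ is false.
  w4 (successors {w0, w5, w6, w7}): φ is false.
  w5 (successors {w1, w6}): φ is false.
  w6 (successors {w3, w4, w5}): φ is false.
  w7 (successors {w0, w1, w2, w3, w6, w7}): φ is false.
For instance, at w0:
  At w0: Dia Box s is false, s or p is true, so Dia Box s and (s or p) is false.
    At w0: Dia Box s requires Box s at some successor in {w0, w1, w2, w5, w6}.
      At w0: Box s is false.
      At w1: Box s is false.
      At w2: Box s is false.
      At w5: Box s is false.
      At w6: Box s is false.
    So Dia Box s is false at w0.
Satisfying worlds: none.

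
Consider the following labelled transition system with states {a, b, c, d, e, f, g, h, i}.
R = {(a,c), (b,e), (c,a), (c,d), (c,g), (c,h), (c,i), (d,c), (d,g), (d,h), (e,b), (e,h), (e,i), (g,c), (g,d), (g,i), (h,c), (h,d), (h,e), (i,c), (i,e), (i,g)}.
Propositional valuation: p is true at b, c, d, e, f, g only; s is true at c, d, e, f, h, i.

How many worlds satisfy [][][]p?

2

Let φ = [][][]p. Evaluate φ at each world:
  a (successors {c}): φ is false.
  b (successors {e}): φ is true.
  c (successors {a, d, g, h, i}): φ is false.
  d (successors {c, g, h}): φ is false.
  e (successors {b, h, i}): φ is false.
  f (successors ∅): φ is true.
  g (successors {c, d, i}): φ is false.
  h (successors {c, d, e}): φ is false.
  i (successors {c, e, g}): φ is false.
For instance, at h:
  At h: [][][]p requires [][]p at every successor {c, d, e}.
    [][]p fails at c, so [][][]p is false at h.
      At c: [][]p requires []p at every successor {a, d, g, h, i}.
        []p fails at d, so [][]p is false at c.
Satisfying worlds: {b, f}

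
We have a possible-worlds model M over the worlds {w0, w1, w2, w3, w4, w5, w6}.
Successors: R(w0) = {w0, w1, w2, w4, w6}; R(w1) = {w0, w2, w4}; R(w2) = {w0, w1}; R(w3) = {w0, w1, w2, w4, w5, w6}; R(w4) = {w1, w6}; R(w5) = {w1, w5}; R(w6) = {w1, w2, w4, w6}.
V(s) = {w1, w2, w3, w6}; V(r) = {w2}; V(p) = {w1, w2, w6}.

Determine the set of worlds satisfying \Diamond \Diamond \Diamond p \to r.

w2

Recall that \Diamond ψ holds at a world iff ψ holds at some accessible world.
Let φ = \Diamond \Diamond \Diamond p \to r. Evaluate φ at each world:
  w0 (successors {w0, w1, w2, w4, w6}): φ is false.
  w1 (successors {w0, w2, w4}): φ is false.
  w2 (successors {w0, w1}): φ is true.
  w3 (successors {w0, w1, w2, w4, w5, w6}): φ is false.
  w4 (successors {w1, w6}): φ is false.
  w5 (successors {w1, w5}): φ is false.
  w6 (successors {w1, w2, w4, w6}): φ is false.
For instance, at w4:
  At w4: \Diamond \Diamond \Diamond p is true, r is false, so \Diamond \Diamond \Diamond p \to r is false.
    At w4: \Diamond \Diamond \Diamond p requires \Diamond \Diamond p at some successor in {w1, w6}.
      \Diamond \Diamond p holds at w1, so \Diamond \Diamond \Diamond p is true at w4.
Satisfying worlds: {w2}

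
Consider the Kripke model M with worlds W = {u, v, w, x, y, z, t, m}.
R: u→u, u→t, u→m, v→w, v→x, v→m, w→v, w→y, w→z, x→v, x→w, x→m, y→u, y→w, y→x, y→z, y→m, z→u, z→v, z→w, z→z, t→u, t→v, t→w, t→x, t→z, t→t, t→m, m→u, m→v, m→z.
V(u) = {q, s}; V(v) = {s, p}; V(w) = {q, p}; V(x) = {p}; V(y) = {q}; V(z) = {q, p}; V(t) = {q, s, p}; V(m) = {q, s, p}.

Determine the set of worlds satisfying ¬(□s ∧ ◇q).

Recall that □ψ holds at a world iff ψ holds at every accessible world, and ◇ψ holds iff ψ holds at some accessible world.
Let φ = ¬(□s ∧ ◇q). Evaluate φ at each world:
  u (successors {u, t, m}): φ is false.
  v (successors {w, x, m}): φ is true.
  w (successors {v, y, z}): φ is true.
  x (successors {v, w, m}): φ is true.
  y (successors {u, w, x, z, m}): φ is true.
  z (successors {u, v, w, z}): φ is true.
  t (successors {u, v, w, x, z, t, m}): φ is true.
  m (successors {u, v, z}): φ is true.
For instance, at z:
  At z: □s ∧ ◇q is false, so ¬(□s ∧ ◇q) is true.
    At z: □s is false, ◇q is true, so □s ∧ ◇q is false.
      At z: □s requires s at every successor {u, v, w, z}.
        s fails at w, so □s is false at z.
      At z: ◇q requires q at some successor in {u, v, w, z}.
        q holds at u, so ◇q is true at z.
Satisfying worlds: {v, w, x, y, z, t, m}

v, w, x, y, z, t, m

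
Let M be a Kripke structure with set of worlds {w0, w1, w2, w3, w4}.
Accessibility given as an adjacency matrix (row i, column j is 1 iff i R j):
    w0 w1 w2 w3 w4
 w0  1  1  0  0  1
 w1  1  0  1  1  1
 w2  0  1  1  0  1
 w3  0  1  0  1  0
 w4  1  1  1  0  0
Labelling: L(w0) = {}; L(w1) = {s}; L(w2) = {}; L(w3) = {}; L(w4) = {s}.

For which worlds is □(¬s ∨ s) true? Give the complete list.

w0, w1, w2, w3, w4

Recall that □ψ holds at a world iff ψ holds at every accessible world, and ◇ψ holds iff ψ holds at some accessible world.
Let φ = □(¬s ∨ s). Evaluate φ at each world:
  w0 (successors {w0, w1, w4}): φ is true.
  w1 (successors {w0, w2, w3, w4}): φ is true.
  w2 (successors {w1, w2, w4}): φ is true.
  w3 (successors {w1, w3}): φ is true.
  w4 (successors {w0, w1, w2}): φ is true.
For instance, at w0:
  At w0: □(¬s ∨ s) requires ¬s ∨ s at every successor {w0, w1, w4}.
    At w0: ¬s ∨ s is true.
    At w1: ¬s ∨ s is true.
    At w4: ¬s ∨ s is true.
  So □(¬s ∨ s) is true at w0.
Satisfying worlds: {w0, w1, w2, w3, w4}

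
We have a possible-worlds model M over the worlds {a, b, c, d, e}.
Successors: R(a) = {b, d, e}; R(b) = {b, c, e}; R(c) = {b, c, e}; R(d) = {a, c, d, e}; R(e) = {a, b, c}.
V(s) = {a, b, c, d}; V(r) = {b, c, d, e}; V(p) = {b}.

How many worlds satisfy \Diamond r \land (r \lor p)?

4

Let φ = \Diamond r \land (r \lor p). Evaluate φ at each world:
  a (successors {b, d, e}): φ is false.
  b (successors {b, c, e}): φ is true.
  c (successors {b, c, e}): φ is true.
  d (successors {a, c, d, e}): φ is true.
  e (successors {a, b, c}): φ is true.
For instance, at d:
  At d: \Diamond r is true, r \lor p is true, so \Diamond r \land (r \lor p) is true.
    At d: \Diamond r requires r at some successor in {a, c, d, e}.
      r holds at c, so \Diamond r is true at d.
Satisfying worlds: {b, c, d, e}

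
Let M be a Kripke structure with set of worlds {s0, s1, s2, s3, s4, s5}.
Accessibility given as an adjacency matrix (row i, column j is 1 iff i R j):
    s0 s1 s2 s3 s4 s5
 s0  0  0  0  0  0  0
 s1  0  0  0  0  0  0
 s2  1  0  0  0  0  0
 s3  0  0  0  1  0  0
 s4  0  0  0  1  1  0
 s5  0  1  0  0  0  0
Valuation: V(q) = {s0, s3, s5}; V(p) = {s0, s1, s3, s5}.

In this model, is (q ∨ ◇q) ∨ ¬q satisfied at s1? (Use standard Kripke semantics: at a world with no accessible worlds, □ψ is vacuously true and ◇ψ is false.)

Yes

Recall that ◇ψ holds at a world iff ψ holds at some accessible world.
At s1: q ∨ ◇q is false, ¬q is true, so (q ∨ ◇q) ∨ ¬q is true.
  At s1: q is false, ◇q is false, so q ∨ ◇q is false.
    At s1: no accessible worlds, so ◇q is false.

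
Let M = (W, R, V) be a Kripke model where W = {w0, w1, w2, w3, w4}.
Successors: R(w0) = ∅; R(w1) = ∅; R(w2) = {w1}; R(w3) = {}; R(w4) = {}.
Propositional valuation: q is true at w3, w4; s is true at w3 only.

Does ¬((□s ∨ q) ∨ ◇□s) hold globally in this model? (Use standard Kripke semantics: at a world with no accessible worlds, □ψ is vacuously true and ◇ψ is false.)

No

Recall that □ψ holds at a world iff ψ holds at every accessible world, and ◇ψ holds iff ψ holds at some accessible world.
Let φ = ¬((□s ∨ q) ∨ ◇□s). Evaluate φ at each world:
  w0 (successors ∅): φ is false.
  w1 (successors ∅): φ is false.
  w2 (successors {w1}): φ is false.
  w3 (successors ∅): φ is false.
  w4 (successors ∅): φ is false.
Detail at w0 (counterexample):
  At w0: (□s ∨ q) ∨ ◇□s is true, so ¬((□s ∨ q) ∨ ◇□s) is false.
    At w0: □s ∨ q is true, ◇□s is false, so (□s ∨ q) ∨ ◇□s is true.
      At w0: □s is true, q is false, so □s ∨ q is true.
      At w0: no accessible worlds, so ◇□s is false.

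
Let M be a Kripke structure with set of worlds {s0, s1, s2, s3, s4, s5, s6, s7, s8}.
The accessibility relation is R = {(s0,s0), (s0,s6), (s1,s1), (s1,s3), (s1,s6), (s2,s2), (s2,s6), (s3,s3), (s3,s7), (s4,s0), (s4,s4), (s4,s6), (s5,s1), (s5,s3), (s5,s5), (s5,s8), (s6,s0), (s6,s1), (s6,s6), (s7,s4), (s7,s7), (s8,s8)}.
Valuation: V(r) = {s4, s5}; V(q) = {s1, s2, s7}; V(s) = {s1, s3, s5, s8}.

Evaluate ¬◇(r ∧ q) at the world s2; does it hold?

At s2: ◇(r ∧ q) is false, so ¬◇(r ∧ q) is true.
  At s2: ◇(r ∧ q) requires r ∧ q at some successor in {s2, s6}.
    At s2: r ∧ q is false.
    At s6: r ∧ q is false.
  So ◇(r ∧ q) is false at s2.

Yes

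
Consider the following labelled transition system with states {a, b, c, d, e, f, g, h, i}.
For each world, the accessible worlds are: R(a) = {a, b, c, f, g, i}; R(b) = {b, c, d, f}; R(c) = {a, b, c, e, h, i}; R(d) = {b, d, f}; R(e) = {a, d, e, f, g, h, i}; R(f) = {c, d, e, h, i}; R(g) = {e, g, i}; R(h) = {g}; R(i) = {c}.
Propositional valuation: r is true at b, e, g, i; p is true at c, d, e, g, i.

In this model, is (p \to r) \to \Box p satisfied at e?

No

At e: p \to r is true, \Box p is false, so (p \to r) \to \Box p is false.
  At e: \Box p requires p at every successor {a, d, e, f, g, h, i}.
    p fails at a, so \Box p is false at e.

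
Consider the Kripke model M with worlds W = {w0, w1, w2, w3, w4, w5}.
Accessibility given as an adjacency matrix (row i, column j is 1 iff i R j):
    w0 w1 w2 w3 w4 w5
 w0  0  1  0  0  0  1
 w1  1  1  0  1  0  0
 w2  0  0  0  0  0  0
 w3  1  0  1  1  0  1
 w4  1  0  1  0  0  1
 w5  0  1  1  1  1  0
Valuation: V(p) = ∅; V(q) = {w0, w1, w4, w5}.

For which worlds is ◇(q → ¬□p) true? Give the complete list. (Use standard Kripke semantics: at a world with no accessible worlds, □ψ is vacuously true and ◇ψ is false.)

Let φ = ◇(q → ¬□p). Evaluate φ at each world:
  w0 (successors {w1, w5}): φ is true.
  w1 (successors {w0, w1, w3}): φ is true.
  w2 (successors ∅): φ is false.
  w3 (successors {w0, w2, w3, w5}): φ is true.
  w4 (successors {w0, w2, w5}): φ is true.
  w5 (successors {w1, w2, w3, w4}): φ is true.
For instance, at w5:
  At w5: ◇(q → ¬□p) requires q → ¬□p at some successor in {w1, w2, w3, w4}.
    q → ¬□p holds at w1, so ◇(q → ¬□p) is true at w5.
      At w1: q is true, ¬□p is true, so q → ¬□p is true.
Satisfying worlds: {w0, w1, w3, w4, w5}

w0, w1, w3, w4, w5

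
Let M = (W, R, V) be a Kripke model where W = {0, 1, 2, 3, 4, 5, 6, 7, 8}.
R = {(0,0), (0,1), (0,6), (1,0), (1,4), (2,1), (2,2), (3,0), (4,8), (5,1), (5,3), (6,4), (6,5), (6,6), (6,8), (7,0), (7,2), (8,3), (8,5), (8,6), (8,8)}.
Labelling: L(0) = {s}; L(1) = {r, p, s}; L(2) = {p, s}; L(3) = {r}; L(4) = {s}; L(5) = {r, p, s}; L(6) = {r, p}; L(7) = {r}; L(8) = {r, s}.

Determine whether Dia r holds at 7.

Recall that Dia ψ holds at a world iff ψ holds at some accessible world.
At 7: Dia r requires r at some successor in {0, 2}.
  At 0: r is false.
  At 2: r is false.
So Dia r is false at 7.

No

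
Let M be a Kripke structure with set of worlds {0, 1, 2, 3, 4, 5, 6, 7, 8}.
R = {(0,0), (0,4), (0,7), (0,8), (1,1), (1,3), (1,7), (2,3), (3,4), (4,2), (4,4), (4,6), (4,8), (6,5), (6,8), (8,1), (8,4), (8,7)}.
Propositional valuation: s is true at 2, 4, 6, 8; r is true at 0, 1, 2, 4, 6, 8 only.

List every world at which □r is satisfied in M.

3, 4, 5, 7

Recall that □ψ holds at a world iff ψ holds at every accessible world, and ◇ψ holds iff ψ holds at some accessible world.
Let φ = □r. Evaluate φ at each world:
  0 (successors {0, 4, 7, 8}): φ is false.
  1 (successors {1, 3, 7}): φ is false.
  2 (successors {3}): φ is false.
  3 (successors {4}): φ is true.
  4 (successors {2, 4, 6, 8}): φ is true.
  5 (successors ∅): φ is true.
  6 (successors {5, 8}): φ is false.
  7 (successors ∅): φ is true.
  8 (successors {1, 4, 7}): φ is false.
For instance, at 4:
  At 4: □r requires r at every successor {2, 4, 6, 8}.
    At 2: r is true.
    At 4: r is true.
    At 6: r is true.
    At 8: r is true.
  So □r is true at 4.
Satisfying worlds: {3, 4, 5, 7}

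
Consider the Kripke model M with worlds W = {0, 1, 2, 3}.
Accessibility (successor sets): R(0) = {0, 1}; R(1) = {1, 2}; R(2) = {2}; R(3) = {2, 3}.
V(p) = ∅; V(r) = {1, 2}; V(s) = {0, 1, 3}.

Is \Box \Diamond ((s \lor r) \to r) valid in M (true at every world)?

Let φ = \Box \Diamond ((s \lor r) \to r). Evaluate φ at each world:
  0 (successors {0, 1}): φ is true.
  1 (successors {1, 2}): φ is true.
  2 (successors {2}): φ is true.
  3 (successors {2, 3}): φ is true.
For instance, at 3:
  At 3: \Box \Diamond ((s \lor r) \to r) requires \Diamond ((s \lor r) \to r) at every successor {2, 3}.
      At 2: \Diamond ((s \lor r) \to r) requires (s \lor r) \to r at some successor in {2}.
        (s \lor r) \to r holds at 2, so \Diamond ((s \lor r) \to r) is true at 2.
      At 3: \Diamond ((s \lor r) \to r) requires (s \lor r) \to r at some successor in {2, 3}.
        (s \lor r) \to r holds at 2, so \Diamond ((s \lor r) \to r) is true at 3.
  So \Box \Diamond ((s \lor r) \to r) is true at 3.

Yes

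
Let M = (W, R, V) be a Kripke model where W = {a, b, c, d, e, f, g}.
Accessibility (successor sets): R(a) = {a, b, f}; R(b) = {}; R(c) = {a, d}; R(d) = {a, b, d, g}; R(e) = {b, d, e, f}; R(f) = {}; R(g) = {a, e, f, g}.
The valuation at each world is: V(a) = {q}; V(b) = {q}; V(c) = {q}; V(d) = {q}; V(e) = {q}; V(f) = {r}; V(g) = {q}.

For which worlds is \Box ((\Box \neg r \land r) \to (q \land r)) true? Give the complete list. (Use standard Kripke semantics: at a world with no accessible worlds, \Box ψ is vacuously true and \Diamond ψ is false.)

b, c, d, f

Recall that \Box ψ holds at a world iff ψ holds at every accessible world, and \Diamond ψ holds iff ψ holds at some accessible world.
Let φ = \Box ((\Box \neg r \land r) \to (q \land r)). Evaluate φ at each world:
  a (successors {a, b, f}): φ is false.
  b (successors ∅): φ is true.
  c (successors {a, d}): φ is true.
  d (successors {a, b, d, g}): φ is true.
  e (successors {b, d, e, f}): φ is false.
  f (successors ∅): φ is true.
  g (successors {a, e, f, g}): φ is false.
For instance, at e:
  At e: \Box ((\Box \neg r \land r) \to (q \land r)) requires (\Box \neg r \land r) \to (q \land r) at every successor {b, d, e, f}.
    (\Box \neg r \land r) \to (q \land r) fails at f, so \Box ((\Box \neg r \land r) \to (q \land r)) is false at e.
      At f: \Box \neg r \land r is true, q \land r is false, so (\Box \neg r \land r) \to (q \land r) is false.
Satisfying worlds: {b, c, d, f}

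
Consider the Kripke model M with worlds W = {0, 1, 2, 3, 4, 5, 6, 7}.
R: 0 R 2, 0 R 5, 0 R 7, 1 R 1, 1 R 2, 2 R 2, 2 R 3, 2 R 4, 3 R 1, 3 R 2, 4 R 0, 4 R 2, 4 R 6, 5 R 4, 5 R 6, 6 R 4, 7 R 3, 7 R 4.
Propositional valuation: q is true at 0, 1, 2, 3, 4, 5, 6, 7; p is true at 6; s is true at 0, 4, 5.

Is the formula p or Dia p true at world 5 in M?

Recall that Dia ψ holds at a world iff ψ holds at some accessible world.
At 5: p is false, Dia p is true, so p or Dia p is true.
  At 5: Dia p requires p at some successor in {4, 6}.
    p holds at 6, so Dia p is true at 5.

Yes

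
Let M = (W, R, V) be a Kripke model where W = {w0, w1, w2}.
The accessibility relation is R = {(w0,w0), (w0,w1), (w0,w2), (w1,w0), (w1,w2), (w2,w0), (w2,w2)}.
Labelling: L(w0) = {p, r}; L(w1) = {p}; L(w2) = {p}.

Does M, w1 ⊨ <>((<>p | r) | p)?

Recall that <>ψ holds at a world iff ψ holds at some accessible world.
At w1: <>((<>p | r) | p) requires (<>p | r) | p at some successor in {w0, w2}.
  (<>p | r) | p holds at w0, so <>((<>p | r) | p) is true at w1.
    At w0: <>p | r is true, p is true, so (<>p | r) | p is true.
      At w0: <>p is true, r is true, so <>p | r is true.

Yes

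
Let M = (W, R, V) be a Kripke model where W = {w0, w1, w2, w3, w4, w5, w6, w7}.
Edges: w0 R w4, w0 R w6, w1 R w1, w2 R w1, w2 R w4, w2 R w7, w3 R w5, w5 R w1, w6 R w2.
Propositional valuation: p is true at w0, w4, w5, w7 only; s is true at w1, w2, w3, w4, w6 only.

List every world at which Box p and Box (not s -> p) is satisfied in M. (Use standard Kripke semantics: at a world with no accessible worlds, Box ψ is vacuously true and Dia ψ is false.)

w3, w4, w7

Let φ = Box p and Box (not s -> p). Evaluate φ at each world:
  w0 (successors {w4, w6}): φ is false.
  w1 (successors {w1}): φ is false.
  w2 (successors {w1, w4, w7}): φ is false.
  w3 (successors {w5}): φ is true.
  w4 (successors ∅): φ is true.
  w5 (successors {w1}): φ is false.
  w6 (successors {w2}): φ is false.
  w7 (successors ∅): φ is true.
For instance, at w1:
  At w1: Box p is false, Box (not s -> p) is true, so Box p and Box (not s -> p) is false.
    At w1: Box p requires p at every successor {w1}.
      p fails at w1, so Box p is false at w1.
    At w1: Box (not s -> p) requires not s -> p at every successor {w1}.
      At w1: not s -> p is true.
    So Box (not s -> p) is true at w1.
Satisfying worlds: {w3, w4, w7}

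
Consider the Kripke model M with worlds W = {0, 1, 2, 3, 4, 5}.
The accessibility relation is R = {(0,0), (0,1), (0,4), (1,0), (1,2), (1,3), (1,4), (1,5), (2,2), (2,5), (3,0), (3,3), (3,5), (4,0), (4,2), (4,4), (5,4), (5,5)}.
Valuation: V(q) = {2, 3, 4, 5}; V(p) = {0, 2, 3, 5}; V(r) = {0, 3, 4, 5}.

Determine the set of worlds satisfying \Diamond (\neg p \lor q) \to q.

Recall that \Diamond ψ holds at a world iff ψ holds at some accessible world.
Let φ = \Diamond (\neg p \lor q) \to q. Evaluate φ at each world:
  0 (successors {0, 1, 4}): φ is false.
  1 (successors {0, 2, 3, 4, 5}): φ is false.
  2 (successors {2, 5}): φ is true.
  3 (successors {0, 3, 5}): φ is true.
  4 (successors {0, 2, 4}): φ is true.
  5 (successors {4, 5}): φ is true.
For instance, at 2:
  At 2: \Diamond (\neg p \lor q) is true, q is true, so \Diamond (\neg p \lor q) \to q is true.
    At 2: \Diamond (\neg p \lor q) requires \neg p \lor q at some successor in {2, 5}.
      \neg p \lor q holds at 2, so \Diamond (\neg p \lor q) is true at 2.
Satisfying worlds: {2, 3, 4, 5}

2, 3, 4, 5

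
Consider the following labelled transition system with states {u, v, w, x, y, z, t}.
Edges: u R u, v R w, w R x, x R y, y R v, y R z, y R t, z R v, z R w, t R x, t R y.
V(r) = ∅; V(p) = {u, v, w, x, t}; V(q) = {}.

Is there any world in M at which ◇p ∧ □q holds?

Let φ = ◇p ∧ □q. Evaluate φ at each world:
  u (successors {u}): φ is false.
  v (successors {w}): φ is false.
  w (successors {x}): φ is false.
  x (successors {y}): φ is false.
  y (successors {v, z, t}): φ is false.
  z (successors {v, w}): φ is false.
  t (successors {x, y}): φ is false.
For instance, at x:
  At x: ◇p is false, □q is false, so ◇p ∧ □q is false.
    At x: ◇p requires p at some successor in {y}.
      At y: p is false.
    So ◇p is false at x.
    At x: □q requires q at every successor {y}.
      q fails at y, so □q is false at x.

No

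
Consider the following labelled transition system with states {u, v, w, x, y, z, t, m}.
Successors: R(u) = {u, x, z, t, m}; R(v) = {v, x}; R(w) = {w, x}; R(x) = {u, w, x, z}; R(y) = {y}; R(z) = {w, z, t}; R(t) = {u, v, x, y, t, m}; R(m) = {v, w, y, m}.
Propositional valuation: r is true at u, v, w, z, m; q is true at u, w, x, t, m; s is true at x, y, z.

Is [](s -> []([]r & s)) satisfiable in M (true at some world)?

No

Recall that []ψ holds at a world iff ψ holds at every accessible world, and <>ψ holds iff ψ holds at some accessible world.
Let φ = [](s -> []([]r & s)). Evaluate φ at each world:
  u (successors {u, x, z, t, m}): φ is false.
  v (successors {v, x}): φ is false.
  w (successors {w, x}): φ is false.
  x (successors {u, w, x, z}): φ is false.
  y (successors {y}): φ is false.
  z (successors {w, z, t}): φ is false.
  t (successors {u, v, x, y, t, m}): φ is false.
  m (successors {v, w, y, m}): φ is false.
For instance, at t:
  At t: [](s -> []([]r & s)) requires s -> []([]r & s) at every successor {u, v, x, y, t, m}.
    s -> []([]r & s) fails at x, so [](s -> []([]r & s)) is false at t.
      At x: s is true, []([]r & s) is false, so s -> []([]r & s) is false.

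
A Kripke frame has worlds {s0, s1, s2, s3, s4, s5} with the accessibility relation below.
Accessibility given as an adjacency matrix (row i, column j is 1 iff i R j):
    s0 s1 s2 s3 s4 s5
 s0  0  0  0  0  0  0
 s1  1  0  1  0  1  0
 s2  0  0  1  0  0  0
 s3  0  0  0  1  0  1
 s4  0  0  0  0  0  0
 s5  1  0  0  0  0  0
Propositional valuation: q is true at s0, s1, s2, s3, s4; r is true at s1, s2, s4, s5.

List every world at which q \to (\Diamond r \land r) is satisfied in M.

Let φ = q \to (\Diamond r \land r). Evaluate φ at each world:
  s0 (successors ∅): φ is false.
  s1 (successors {s0, s2, s4}): φ is true.
  s2 (successors {s2}): φ is true.
  s3 (successors {s3, s5}): φ is false.
  s4 (successors ∅): φ is false.
  s5 (successors {s0}): φ is true.
For instance, at s3:
  At s3: q is true, \Diamond r \land r is false, so q \to (\Diamond r \land r) is false.
    At s3: \Diamond r is true, r is false, so \Diamond r \land r is false.
      At s3: \Diamond r requires r at some successor in {s3, s5}.
        r holds at s5, so \Diamond r is true at s3.
Satisfying worlds: {s1, s2, s5}

s1, s2, s5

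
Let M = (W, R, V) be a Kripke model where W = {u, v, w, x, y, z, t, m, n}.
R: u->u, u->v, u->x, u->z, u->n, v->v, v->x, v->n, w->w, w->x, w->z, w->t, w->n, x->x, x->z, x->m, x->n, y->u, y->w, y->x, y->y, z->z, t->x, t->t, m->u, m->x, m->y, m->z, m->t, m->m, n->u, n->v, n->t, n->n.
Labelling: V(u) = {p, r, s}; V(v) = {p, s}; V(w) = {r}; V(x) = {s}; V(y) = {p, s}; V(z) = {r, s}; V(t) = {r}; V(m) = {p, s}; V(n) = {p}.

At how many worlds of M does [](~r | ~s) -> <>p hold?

8

Let φ = [](~r | ~s) -> <>p. Evaluate φ at each world:
  u (successors {u, v, x, z, n}): φ is true.
  v (successors {v, x, n}): φ is true.
  w (successors {w, x, z, t, n}): φ is true.
  x (successors {x, z, m, n}): φ is true.
  y (successors {u, w, x, y}): φ is true.
  z (successors {z}): φ is true.
  t (successors {x, t}): φ is false.
  m (successors {u, x, y, z, t, m}): φ is true.
  n (successors {u, v, t, n}): φ is true.
For instance, at u:
  At u: [](~r | ~s) is false, <>p is true, so [](~r | ~s) -> <>p is true.
    At u: [](~r | ~s) requires ~r | ~s at every successor {u, v, x, z, n}.
      ~r | ~s fails at u, so [](~r | ~s) is false at u.
    At u: <>p requires p at some successor in {u, v, x, z, n}.
      p holds at u, so <>p is true at u.
Satisfying worlds: {u, v, w, x, y, z, m, n}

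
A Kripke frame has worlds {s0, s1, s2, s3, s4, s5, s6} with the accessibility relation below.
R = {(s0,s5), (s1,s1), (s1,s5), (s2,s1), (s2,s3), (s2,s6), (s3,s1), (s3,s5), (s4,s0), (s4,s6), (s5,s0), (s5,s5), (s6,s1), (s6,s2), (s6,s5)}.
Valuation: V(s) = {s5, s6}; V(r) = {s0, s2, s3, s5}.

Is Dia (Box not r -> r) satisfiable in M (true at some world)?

Yes

Let φ = Dia (Box not r -> r). Evaluate φ at each world:
  s0 (successors {s5}): φ is true.
  s1 (successors {s1, s5}): φ is true.
  s2 (successors {s1, s3, s6}): φ is true.
  s3 (successors {s1, s5}): φ is true.
  s4 (successors {s0, s6}): φ is true.
  s5 (successors {s0, s5}): φ is true.
  s6 (successors {s1, s2, s5}): φ is true.
Detail at s0 (witness):
  At s0: Dia (Box not r -> r) requires Box not r -> r at some successor in {s5}.
    Box not r -> r holds at s5, so Dia (Box not r -> r) is true at s0.
      At s5: Box not r is false, r is true, so Box not r -> r is true.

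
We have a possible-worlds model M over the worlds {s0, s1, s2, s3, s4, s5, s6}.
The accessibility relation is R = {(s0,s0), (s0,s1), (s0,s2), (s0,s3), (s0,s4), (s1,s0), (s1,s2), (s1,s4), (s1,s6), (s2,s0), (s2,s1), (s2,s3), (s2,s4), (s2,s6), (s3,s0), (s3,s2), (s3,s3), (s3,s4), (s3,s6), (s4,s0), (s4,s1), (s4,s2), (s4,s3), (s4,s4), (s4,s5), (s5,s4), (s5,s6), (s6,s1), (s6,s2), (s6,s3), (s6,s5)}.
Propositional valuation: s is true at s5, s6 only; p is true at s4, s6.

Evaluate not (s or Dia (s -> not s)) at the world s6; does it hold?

No

Recall that Dia ψ holds at a world iff ψ holds at some accessible world.
At s6: s or Dia (s -> not s) is true, so not (s or Dia (s -> not s)) is false.
  At s6: s is true, Dia (s -> not s) is true, so s or Dia (s -> not s) is true.
    At s6: Dia (s -> not s) requires s -> not s at some successor in {s1, s2, s3, s5}.
      s -> not s holds at s1, so Dia (s -> not s) is true at s6.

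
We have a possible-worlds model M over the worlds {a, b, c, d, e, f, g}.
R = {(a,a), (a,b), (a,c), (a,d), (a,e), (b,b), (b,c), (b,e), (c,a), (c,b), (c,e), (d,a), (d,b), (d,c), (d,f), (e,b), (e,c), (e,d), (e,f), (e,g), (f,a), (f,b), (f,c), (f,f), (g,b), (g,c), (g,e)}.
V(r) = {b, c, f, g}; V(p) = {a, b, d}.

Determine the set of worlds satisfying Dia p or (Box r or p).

a, b, c, d, e, f, g

Let φ = Dia p or (Box r or p). Evaluate φ at each world:
  a (successors {a, b, c, d, e}): φ is true.
  b (successors {b, c, e}): φ is true.
  c (successors {a, b, e}): φ is true.
  d (successors {a, b, c, f}): φ is true.
  e (successors {b, c, d, f, g}): φ is true.
  f (successors {a, b, c, f}): φ is true.
  g (successors {b, c, e}): φ is true.
For instance, at g:
  At g: Dia p is true, Box r or p is false, so Dia p or (Box r or p) is true.
    At g: Dia p requires p at some successor in {b, c, e}.
      p holds at b, so Dia p is true at g.
    At g: Box r is false, p is false, so Box r or p is false.
      At g: Box r requires r at every successor {b, c, e}.
        r fails at e, so Box r is false at g.
Satisfying worlds: {a, b, c, d, e, f, g}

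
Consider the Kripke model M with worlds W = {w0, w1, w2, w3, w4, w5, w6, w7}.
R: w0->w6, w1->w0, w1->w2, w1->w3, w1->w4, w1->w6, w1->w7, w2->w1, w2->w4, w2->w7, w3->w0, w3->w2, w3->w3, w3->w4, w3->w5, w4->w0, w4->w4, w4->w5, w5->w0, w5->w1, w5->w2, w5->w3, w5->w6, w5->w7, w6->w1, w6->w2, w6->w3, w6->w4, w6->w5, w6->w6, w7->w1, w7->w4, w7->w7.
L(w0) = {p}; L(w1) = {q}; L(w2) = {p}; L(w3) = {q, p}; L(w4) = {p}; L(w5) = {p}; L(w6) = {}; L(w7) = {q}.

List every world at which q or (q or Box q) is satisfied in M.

w1, w3, w7

Let φ = q or (q or Box q). Evaluate φ at each world:
  w0 (successors {w6}): φ is false.
  w1 (successors {w0, w2, w3, w4, w6, w7}): φ is true.
  w2 (successors {w1, w4, w7}): φ is false.
  w3 (successors {w0, w2, w3, w4, w5}): φ is true.
  w4 (successors {w0, w4, w5}): φ is false.
  w5 (successors {w0, w1, w2, w3, w6, w7}): φ is false.
  w6 (successors {w1, w2, w3, w4, w5, w6}): φ is false.
  w7 (successors {w1, w4, w7}): φ is true.
For instance, at w4:
  At w4: q is false, q or Box q is false, so q or (q or Box q) is false.
    At w4: q is false, Box q is false, so q or Box q is false.
      At w4: Box q requires q at every successor {w0, w4, w5}.
        q fails at w0, so Box q is false at w4.
Satisfying worlds: {w1, w3, w7}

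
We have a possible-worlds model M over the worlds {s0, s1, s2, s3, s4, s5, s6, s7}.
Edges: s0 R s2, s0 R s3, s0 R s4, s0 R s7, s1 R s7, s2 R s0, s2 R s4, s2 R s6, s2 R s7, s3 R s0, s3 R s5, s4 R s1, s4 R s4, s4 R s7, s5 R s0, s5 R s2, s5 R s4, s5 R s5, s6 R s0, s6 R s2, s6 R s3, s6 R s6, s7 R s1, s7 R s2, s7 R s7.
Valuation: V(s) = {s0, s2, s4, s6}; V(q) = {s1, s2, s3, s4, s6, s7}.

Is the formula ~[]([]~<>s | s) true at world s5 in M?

Recall that []ψ holds at a world iff ψ holds at every accessible world, and <>ψ holds iff ψ holds at some accessible world.
At s5: []([]~<>s | s) is false, so ~[]([]~<>s | s) is true.
  At s5: []([]~<>s | s) requires []~<>s | s at every successor {s0, s2, s4, s5}.
    []~<>s | s fails at s5, so []([]~<>s | s) is false at s5.
      At s5: []~<>s is false, s is false, so []~<>s | s is false.

Yes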